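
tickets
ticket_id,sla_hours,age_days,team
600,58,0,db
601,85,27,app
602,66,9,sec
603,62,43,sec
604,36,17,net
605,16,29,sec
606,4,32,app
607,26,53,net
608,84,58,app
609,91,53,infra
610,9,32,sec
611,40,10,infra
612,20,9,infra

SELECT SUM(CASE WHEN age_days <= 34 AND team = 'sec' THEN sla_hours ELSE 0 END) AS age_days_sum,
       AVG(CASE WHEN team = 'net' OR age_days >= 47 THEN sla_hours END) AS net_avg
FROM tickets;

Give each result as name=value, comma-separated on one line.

age_days_sum=91, net_avg=59.25

[age_days_sum: age_days <= 34 AND team = 'sec']
ticket_id=600: ✗
ticket_id=601: ✗
ticket_id=602: ✓ → 66
ticket_id=603: ✗
ticket_id=604: ✗
ticket_id=605: ✓ → 16
ticket_id=606: ✗
ticket_id=607: ✗
ticket_id=608: ✗
ticket_id=609: ✗
ticket_id=610: ✓ → 9
ticket_id=611: ✗
ticket_id=612: ✗
age_days_sum = 66 + 16 + 9 = 91
—
[net_avg: team = 'net' OR age_days >= 47]
ticket_id=600: ✗
ticket_id=601: ✗
ticket_id=602: ✗
ticket_id=603: ✗
ticket_id=604: ✓ → 36
ticket_id=605: ✗
ticket_id=606: ✗
ticket_id=607: ✓ → 26
ticket_id=608: ✓ → 84
ticket_id=609: ✓ → 91
ticket_id=610: ✗
ticket_id=611: ✗
ticket_id=612: ✗
net_avg = (36 + 26 + 84 + 91) / 4 = 59.25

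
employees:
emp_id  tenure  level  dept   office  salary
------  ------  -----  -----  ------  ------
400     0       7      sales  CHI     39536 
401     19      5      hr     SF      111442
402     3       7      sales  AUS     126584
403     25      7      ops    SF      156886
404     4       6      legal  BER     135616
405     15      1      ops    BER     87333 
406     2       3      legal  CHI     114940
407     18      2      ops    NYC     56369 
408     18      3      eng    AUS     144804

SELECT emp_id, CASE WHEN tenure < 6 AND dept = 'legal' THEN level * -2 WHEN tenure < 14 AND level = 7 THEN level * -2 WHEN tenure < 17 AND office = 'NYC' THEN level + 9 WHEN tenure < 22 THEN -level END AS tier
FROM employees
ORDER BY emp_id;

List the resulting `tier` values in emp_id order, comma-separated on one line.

-14, -5, -14, NULL, -12, -1, -6, -2, -3

emp_id=400: tenure < 14 AND level = 7 → -14
emp_id=401: tenure < 22 → -5
emp_id=402: tenure < 14 AND level = 7 → -14
emp_id=403: (no match → NULL) → NULL
emp_id=404: tenure < 6 AND dept = 'legal' → -12
emp_id=405: tenure < 22 → -1
emp_id=406: tenure < 6 AND dept = 'legal' → -6
emp_id=407: tenure < 22 → -2
emp_id=408: tenure < 22 → -3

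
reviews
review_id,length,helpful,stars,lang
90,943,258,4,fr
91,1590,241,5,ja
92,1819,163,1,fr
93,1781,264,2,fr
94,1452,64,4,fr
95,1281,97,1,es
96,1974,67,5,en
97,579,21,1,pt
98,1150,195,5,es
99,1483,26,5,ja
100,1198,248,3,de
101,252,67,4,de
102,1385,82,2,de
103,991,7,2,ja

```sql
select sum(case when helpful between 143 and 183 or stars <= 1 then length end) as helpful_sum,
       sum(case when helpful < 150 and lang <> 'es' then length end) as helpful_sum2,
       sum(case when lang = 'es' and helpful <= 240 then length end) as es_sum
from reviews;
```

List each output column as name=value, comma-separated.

helpful_sum=3679, helpful_sum2=8116, es_sum=2431

[helpful_sum: helpful between 143 and 183 or stars <= 1]
review_id=90: ✗
review_id=91: ✗
review_id=92: ✓ → 1819
review_id=93: ✗
review_id=94: ✗
review_id=95: ✓ → 1281
review_id=96: ✗
review_id=97: ✓ → 579
review_id=98: ✗
review_id=99: ✗
review_id=100: ✗
review_id=101: ✗
review_id=102: ✗
review_id=103: ✗
helpful_sum = 1819 + 1281 + 579 = 3679
—
[helpful_sum2: helpful < 150 and lang <> 'es']
review_id=90: ✗
review_id=91: ✗
review_id=92: ✗
review_id=93: ✗
review_id=94: ✓ → 1452
review_id=95: ✗
review_id=96: ✓ → 1974
review_id=97: ✓ → 579
review_id=98: ✗
review_id=99: ✓ → 1483
review_id=100: ✗
review_id=101: ✓ → 252
review_id=102: ✓ → 1385
review_id=103: ✓ → 991
helpful_sum2 = 1452 + 1974 + 579 + 1483 + 252 + 1385 + 991 = 8116
—
[es_sum: lang = 'es' and helpful <= 240]
review_id=90: ✗
review_id=91: ✗
review_id=92: ✗
review_id=93: ✗
review_id=94: ✗
review_id=95: ✓ → 1281
review_id=96: ✗
review_id=97: ✗
review_id=98: ✓ → 1150
review_id=99: ✗
review_id=100: ✗
review_id=101: ✗
review_id=102: ✗
review_id=103: ✗
es_sum = 1281 + 1150 = 2431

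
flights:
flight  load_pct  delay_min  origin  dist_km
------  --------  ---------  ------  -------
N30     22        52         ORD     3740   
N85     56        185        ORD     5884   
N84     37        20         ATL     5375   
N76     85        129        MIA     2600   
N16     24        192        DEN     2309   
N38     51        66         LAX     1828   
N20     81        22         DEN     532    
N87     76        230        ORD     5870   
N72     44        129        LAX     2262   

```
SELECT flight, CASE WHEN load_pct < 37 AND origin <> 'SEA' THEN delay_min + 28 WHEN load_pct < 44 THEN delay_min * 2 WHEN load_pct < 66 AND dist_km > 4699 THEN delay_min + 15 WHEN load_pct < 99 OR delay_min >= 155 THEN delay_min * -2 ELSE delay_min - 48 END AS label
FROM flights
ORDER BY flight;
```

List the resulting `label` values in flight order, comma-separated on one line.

220, -44, 80, -132, -258, -258, 40, 200, -460

flight=N16: load_pct < 37 AND origin <> 'SEA' → 220
flight=N20: load_pct < 99 OR delay_min >= 155 → -44
flight=N30: load_pct < 37 AND origin <> 'SEA' → 80
flight=N38: load_pct < 99 OR delay_min >= 155 → -132
flight=N72: load_pct < 99 OR delay_min >= 155 → -258
flight=N76: load_pct < 99 OR delay_min >= 155 → -258
flight=N84: load_pct < 44 → 40
flight=N85: load_pct < 66 AND dist_km > 4699 → 200
flight=N87: load_pct < 99 OR delay_min >= 155 → -460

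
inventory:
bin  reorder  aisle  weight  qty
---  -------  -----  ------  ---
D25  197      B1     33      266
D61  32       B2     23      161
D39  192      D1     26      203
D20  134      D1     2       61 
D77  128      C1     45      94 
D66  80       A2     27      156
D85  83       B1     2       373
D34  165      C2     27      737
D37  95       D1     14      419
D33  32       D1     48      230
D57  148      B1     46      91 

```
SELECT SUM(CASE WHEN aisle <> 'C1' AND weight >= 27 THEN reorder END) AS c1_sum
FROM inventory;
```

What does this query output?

bin=D25: ✓ → 197
bin=D61: ✗
bin=D39: ✗
bin=D20: ✗
bin=D77: ✗
bin=D66: ✓ → 80
bin=D85: ✗
bin=D34: ✓ → 165
bin=D37: ✗
bin=D33: ✓ → 32
bin=D57: ✓ → 148
c1_sum = 197 + 80 + 165 + 32 + 148 = 622

622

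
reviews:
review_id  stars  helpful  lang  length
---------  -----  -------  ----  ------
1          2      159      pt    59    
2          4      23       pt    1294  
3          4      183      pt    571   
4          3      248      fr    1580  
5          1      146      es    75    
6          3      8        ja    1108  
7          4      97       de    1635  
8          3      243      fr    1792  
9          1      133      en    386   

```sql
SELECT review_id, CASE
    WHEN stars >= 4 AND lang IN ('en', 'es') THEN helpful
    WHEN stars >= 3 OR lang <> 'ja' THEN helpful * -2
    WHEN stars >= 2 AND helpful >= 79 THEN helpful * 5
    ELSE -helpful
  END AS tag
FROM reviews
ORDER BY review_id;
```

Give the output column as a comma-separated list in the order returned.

-318, -46, -366, -496, -292, -16, -194, -486, -266

review_id=1: stars >= 3 OR lang <> 'ja' → -318
review_id=2: stars >= 3 OR lang <> 'ja' → -46
review_id=3: stars >= 3 OR lang <> 'ja' → -366
review_id=4: stars >= 3 OR lang <> 'ja' → -496
review_id=5: stars >= 3 OR lang <> 'ja' → -292
review_id=6: stars >= 3 OR lang <> 'ja' → -16
review_id=7: stars >= 3 OR lang <> 'ja' → -194
review_id=8: stars >= 3 OR lang <> 'ja' → -486
review_id=9: stars >= 3 OR lang <> 'ja' → -266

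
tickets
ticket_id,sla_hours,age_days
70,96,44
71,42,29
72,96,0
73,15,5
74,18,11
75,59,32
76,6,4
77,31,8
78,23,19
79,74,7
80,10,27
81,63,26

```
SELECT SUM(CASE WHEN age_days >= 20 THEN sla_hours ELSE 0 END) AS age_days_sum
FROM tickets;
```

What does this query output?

270

ticket_id=70: ✓ → 96
ticket_id=71: ✓ → 42
ticket_id=72: ✗
ticket_id=73: ✗
ticket_id=74: ✗
ticket_id=75: ✓ → 59
ticket_id=76: ✗
ticket_id=77: ✗
ticket_id=78: ✗
ticket_id=79: ✗
ticket_id=80: ✓ → 10
ticket_id=81: ✓ → 63
age_days_sum = 96 + 42 + 59 + 10 + 63 = 270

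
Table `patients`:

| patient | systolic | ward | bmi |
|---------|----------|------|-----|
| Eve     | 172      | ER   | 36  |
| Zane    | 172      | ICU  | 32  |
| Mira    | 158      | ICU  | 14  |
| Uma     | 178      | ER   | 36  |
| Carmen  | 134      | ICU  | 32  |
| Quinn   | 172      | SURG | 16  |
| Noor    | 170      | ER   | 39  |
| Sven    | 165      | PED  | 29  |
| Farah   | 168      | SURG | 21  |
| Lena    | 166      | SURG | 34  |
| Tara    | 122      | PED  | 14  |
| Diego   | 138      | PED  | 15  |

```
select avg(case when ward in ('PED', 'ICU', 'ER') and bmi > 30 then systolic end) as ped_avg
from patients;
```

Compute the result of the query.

165.2

patient=Eve: ✓ → 172
patient=Zane: ✓ → 172
patient=Mira: ✗
patient=Uma: ✓ → 178
patient=Carmen: ✓ → 134
patient=Quinn: ✗
patient=Noor: ✓ → 170
patient=Sven: ✗
patient=Farah: ✗
patient=Lena: ✗
patient=Tara: ✗
patient=Diego: ✗
ped_avg = (172 + 172 + 178 + 134 + 170) / 5 = 165.2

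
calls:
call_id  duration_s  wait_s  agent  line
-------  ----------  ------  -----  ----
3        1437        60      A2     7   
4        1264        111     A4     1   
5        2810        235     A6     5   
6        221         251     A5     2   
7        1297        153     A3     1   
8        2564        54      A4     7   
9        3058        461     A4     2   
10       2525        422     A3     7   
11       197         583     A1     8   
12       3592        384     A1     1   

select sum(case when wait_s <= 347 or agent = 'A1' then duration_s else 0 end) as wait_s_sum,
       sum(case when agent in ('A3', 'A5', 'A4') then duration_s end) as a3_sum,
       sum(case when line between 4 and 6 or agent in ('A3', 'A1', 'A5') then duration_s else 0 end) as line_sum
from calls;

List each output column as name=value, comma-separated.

[wait_s_sum: wait_s <= 347 or agent = 'A1']
call_id=3: ✓ → 1437
call_id=4: ✓ → 1264
call_id=5: ✓ → 2810
call_id=6: ✓ → 221
call_id=7: ✓ → 1297
call_id=8: ✓ → 2564
call_id=9: ✗
call_id=10: ✗
call_id=11: ✓ → 197
call_id=12: ✓ → 3592
wait_s_sum = 1437 + 1264 + 2810 + 221 + 1297 + 2564 + 197 + 3592 = 13382
—
[a3_sum: agent in ('A3', 'A5', 'A4')]
call_id=3: ✗
call_id=4: ✓ → 1264
call_id=5: ✗
call_id=6: ✓ → 221
call_id=7: ✓ → 1297
call_id=8: ✓ → 2564
call_id=9: ✓ → 3058
call_id=10: ✓ → 2525
call_id=11: ✗
call_id=12: ✗
a3_sum = 1264 + 221 + 1297 + 2564 + 3058 + 2525 = 10929
—
[line_sum: line between 4 and 6 or agent in ('A3', 'A1', 'A5')]
call_id=3: ✗
call_id=4: ✗
call_id=5: ✓ → 2810
call_id=6: ✓ → 221
call_id=7: ✓ → 1297
call_id=8: ✗
call_id=9: ✗
call_id=10: ✓ → 2525
call_id=11: ✓ → 197
call_id=12: ✓ → 3592
line_sum = 2810 + 221 + 1297 + 2525 + 197 + 3592 = 10642

wait_s_sum=13382, a3_sum=10929, line_sum=10642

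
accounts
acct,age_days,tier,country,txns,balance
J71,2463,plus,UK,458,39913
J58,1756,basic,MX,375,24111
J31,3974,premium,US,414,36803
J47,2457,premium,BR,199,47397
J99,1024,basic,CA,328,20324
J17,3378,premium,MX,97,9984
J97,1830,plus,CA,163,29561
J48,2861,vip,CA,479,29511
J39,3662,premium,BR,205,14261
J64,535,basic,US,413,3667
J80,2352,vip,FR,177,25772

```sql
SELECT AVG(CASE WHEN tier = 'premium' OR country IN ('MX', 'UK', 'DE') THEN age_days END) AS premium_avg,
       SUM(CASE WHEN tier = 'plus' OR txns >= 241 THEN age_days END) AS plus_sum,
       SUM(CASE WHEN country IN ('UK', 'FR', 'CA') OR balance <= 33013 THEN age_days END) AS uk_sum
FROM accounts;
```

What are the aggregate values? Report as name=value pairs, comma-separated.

[premium_avg: tier = 'premium' OR country IN ('MX', 'UK', 'DE')]
acct=J71: ✓ → 2463
acct=J58: ✓ → 1756
acct=J31: ✓ → 3974
acct=J47: ✓ → 2457
acct=J99: ✗
acct=J17: ✓ → 3378
acct=J97: ✗
acct=J48: ✗
acct=J39: ✓ → 3662
acct=J64: ✗
acct=J80: ✗
premium_avg = (2463 + 1756 + 3974 + 2457 + 3378 + 3662) / 6 = 2948.3333333333
—
[plus_sum: tier = 'plus' OR txns >= 241]
acct=J71: ✓ → 2463
acct=J58: ✓ → 1756
acct=J31: ✓ → 3974
acct=J47: ✗
acct=J99: ✓ → 1024
acct=J17: ✗
acct=J97: ✓ → 1830
acct=J48: ✓ → 2861
acct=J39: ✗
acct=J64: ✓ → 535
acct=J80: ✗
plus_sum = 2463 + 1756 + 3974 + 1024 + 1830 + 2861 + 535 = 14443
—
[uk_sum: country IN ('UK', 'FR', 'CA') OR balance <= 33013]
acct=J71: ✓ → 2463
acct=J58: ✓ → 1756
acct=J31: ✗
acct=J47: ✗
acct=J99: ✓ → 1024
acct=J17: ✓ → 3378
acct=J97: ✓ → 1830
acct=J48: ✓ → 2861
acct=J39: ✓ → 3662
acct=J64: ✓ → 535
acct=J80: ✓ → 2352
uk_sum = 2463 + 1756 + 1024 + 3378 + 1830 + 2861 + 3662 + 535 + 2352 = 19861

premium_avg=2948.3333333333, plus_sum=14443, uk_sum=19861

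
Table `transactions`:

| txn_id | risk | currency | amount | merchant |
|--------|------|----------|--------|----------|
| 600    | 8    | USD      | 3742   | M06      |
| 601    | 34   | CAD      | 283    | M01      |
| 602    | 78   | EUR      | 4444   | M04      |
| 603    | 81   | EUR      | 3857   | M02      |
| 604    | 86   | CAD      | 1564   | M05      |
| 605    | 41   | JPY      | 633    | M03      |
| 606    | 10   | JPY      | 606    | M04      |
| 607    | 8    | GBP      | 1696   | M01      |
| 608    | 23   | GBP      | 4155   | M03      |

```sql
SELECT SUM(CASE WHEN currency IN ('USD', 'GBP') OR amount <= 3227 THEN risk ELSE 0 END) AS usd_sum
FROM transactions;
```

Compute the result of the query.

210

txn_id=600: ✓ → 8
txn_id=601: ✓ → 34
txn_id=602: ✗
txn_id=603: ✗
txn_id=604: ✓ → 86
txn_id=605: ✓ → 41
txn_id=606: ✓ → 10
txn_id=607: ✓ → 8
txn_id=608: ✓ → 23
usd_sum = 8 + 34 + 86 + 41 + 10 + 8 + 23 = 210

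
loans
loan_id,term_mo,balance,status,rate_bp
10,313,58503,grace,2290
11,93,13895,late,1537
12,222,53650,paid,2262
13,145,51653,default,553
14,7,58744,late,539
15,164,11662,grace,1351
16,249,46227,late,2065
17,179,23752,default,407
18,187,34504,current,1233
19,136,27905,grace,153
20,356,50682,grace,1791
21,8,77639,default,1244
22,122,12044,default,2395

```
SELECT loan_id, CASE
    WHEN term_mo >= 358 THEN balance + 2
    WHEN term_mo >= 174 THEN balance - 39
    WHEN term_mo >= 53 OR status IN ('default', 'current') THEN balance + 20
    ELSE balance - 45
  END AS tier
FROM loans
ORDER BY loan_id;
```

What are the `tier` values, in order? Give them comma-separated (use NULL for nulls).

58464, 13915, 53611, 51673, 58699, 11682, 46188, 23713, 34465, 27925, 50643, 77659, 12064

loan_id=10: term_mo >= 174 → 58464
loan_id=11: term_mo >= 53 OR status IN ('default', 'current') → 13915
loan_id=12: term_mo >= 174 → 53611
loan_id=13: term_mo >= 53 OR status IN ('default', 'current') → 51673
loan_id=14: ELSE → 58699
loan_id=15: term_mo >= 53 OR status IN ('default', 'current') → 11682
loan_id=16: term_mo >= 174 → 46188
loan_id=17: term_mo >= 174 → 23713
loan_id=18: term_mo >= 174 → 34465
loan_id=19: term_mo >= 53 OR status IN ('default', 'current') → 27925
loan_id=20: term_mo >= 174 → 50643
loan_id=21: term_mo >= 53 OR status IN ('default', 'current') → 77659
loan_id=22: term_mo >= 53 OR status IN ('default', 'current') → 12064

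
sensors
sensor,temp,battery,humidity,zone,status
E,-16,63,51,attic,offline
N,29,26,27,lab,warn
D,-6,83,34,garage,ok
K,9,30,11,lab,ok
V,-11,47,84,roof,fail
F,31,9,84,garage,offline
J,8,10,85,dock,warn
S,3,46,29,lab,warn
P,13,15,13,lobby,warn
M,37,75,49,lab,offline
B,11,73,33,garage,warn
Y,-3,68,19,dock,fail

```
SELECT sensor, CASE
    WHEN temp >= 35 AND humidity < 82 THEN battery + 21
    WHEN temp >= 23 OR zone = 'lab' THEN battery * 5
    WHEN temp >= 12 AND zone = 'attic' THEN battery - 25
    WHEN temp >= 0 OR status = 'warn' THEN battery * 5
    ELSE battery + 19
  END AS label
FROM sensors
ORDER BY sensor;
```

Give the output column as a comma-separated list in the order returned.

365, 102, 82, 45, 50, 150, 96, 130, 75, 230, 66, 87

sensor=B: temp >= 0 OR status = 'warn' → 365
sensor=D: ELSE → 102
sensor=E: ELSE → 82
sensor=F: temp >= 23 OR zone = 'lab' → 45
sensor=J: temp >= 0 OR status = 'warn' → 50
sensor=K: temp >= 23 OR zone = 'lab' → 150
sensor=M: temp >= 35 AND humidity < 82 → 96
sensor=N: temp >= 23 OR zone = 'lab' → 130
sensor=P: temp >= 0 OR status = 'warn' → 75
sensor=S: temp >= 23 OR zone = 'lab' → 230
sensor=V: ELSE → 66
sensor=Y: ELSE → 87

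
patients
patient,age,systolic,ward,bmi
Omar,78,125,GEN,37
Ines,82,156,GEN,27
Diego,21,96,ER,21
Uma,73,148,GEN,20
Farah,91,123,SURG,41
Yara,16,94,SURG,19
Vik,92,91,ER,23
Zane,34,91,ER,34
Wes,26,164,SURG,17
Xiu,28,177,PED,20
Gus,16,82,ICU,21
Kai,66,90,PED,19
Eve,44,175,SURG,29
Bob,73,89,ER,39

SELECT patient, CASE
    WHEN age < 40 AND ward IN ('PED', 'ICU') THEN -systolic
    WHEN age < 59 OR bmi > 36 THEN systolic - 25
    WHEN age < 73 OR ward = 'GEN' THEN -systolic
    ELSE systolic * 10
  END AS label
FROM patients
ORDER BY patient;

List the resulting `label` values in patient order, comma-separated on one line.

patient=Bob: age < 59 OR bmi > 36 → 64
patient=Diego: age < 59 OR bmi > 36 → 71
patient=Eve: age < 59 OR bmi > 36 → 150
patient=Farah: age < 59 OR bmi > 36 → 98
patient=Gus: age < 40 AND ward IN ('PED', 'ICU') → -82
patient=Ines: age < 73 OR ward = 'GEN' → -156
patient=Kai: age < 73 OR ward = 'GEN' → -90
patient=Omar: age < 59 OR bmi > 36 → 100
patient=Uma: age < 73 OR ward = 'GEN' → -148
patient=Vik: ELSE → 910
patient=Wes: age < 59 OR bmi > 36 → 139
patient=Xiu: age < 40 AND ward IN ('PED', 'ICU') → -177
patient=Yara: age < 59 OR bmi > 36 → 69
patient=Zane: age < 59 OR bmi > 36 → 66

64, 71, 150, 98, -82, -156, -90, 100, -148, 910, 139, -177, 69, 66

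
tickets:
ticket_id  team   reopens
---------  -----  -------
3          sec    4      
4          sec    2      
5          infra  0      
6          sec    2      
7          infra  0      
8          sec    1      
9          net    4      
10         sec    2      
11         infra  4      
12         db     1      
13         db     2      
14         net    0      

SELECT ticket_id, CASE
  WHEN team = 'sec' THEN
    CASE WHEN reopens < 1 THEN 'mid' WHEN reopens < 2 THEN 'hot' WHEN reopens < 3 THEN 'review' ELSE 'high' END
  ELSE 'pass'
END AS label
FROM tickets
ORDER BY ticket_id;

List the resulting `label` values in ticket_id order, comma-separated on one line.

high, review, pass, review, pass, hot, pass, review, pass, pass, pass, pass

ticket_id=3: team='sec' → inner[ELSE] → high
ticket_id=4: team='sec' → inner[reopens < 3] → review
ticket_id=5: team='infra' → outer ELSE → pass
ticket_id=6: team='sec' → inner[reopens < 3] → review
ticket_id=7: team='infra' → outer ELSE → pass
ticket_id=8: team='sec' → inner[reopens < 2] → hot
ticket_id=9: team='net' → outer ELSE → pass
ticket_id=10: team='sec' → inner[reopens < 3] → review
ticket_id=11: team='infra' → outer ELSE → pass
ticket_id=12: team='db' → outer ELSE → pass
ticket_id=13: team='db' → outer ELSE → pass
ticket_id=14: team='net' → outer ELSE → pass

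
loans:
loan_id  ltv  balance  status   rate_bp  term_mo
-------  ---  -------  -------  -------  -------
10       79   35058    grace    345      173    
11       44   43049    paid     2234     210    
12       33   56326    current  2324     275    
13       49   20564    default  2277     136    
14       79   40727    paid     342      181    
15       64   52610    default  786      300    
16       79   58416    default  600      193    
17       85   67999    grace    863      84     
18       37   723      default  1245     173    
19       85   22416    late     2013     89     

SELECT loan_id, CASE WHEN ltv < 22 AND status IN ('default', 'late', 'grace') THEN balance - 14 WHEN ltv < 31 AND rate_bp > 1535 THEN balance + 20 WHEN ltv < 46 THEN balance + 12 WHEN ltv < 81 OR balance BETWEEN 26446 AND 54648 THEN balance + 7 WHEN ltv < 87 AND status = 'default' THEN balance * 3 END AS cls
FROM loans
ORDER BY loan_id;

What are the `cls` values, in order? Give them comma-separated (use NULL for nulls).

loan_id=10: ltv < 81 OR balance BETWEEN 26446 AND 54648 → 35065
loan_id=11: ltv < 46 → 43061
loan_id=12: ltv < 46 → 56338
loan_id=13: ltv < 81 OR balance BETWEEN 26446 AND 54648 → 20571
loan_id=14: ltv < 81 OR balance BETWEEN 26446 AND 54648 → 40734
loan_id=15: ltv < 81 OR balance BETWEEN 26446 AND 54648 → 52617
loan_id=16: ltv < 81 OR balance BETWEEN 26446 AND 54648 → 58423
loan_id=17: (no match → NULL) → NULL
loan_id=18: ltv < 46 → 735
loan_id=19: (no match → NULL) → NULL

35065, 43061, 56338, 20571, 40734, 52617, 58423, NULL, 735, NULL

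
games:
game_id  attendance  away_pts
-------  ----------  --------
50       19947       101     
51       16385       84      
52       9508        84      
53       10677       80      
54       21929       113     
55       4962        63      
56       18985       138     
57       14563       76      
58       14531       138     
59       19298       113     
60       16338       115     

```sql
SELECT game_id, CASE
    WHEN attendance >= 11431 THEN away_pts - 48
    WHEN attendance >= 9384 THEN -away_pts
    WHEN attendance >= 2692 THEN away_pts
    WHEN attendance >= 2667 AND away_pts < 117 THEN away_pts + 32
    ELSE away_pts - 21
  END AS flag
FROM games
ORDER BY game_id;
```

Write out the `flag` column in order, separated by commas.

53, 36, -84, -80, 65, 63, 90, 28, 90, 65, 67

game_id=50: attendance >= 11431 → 53
game_id=51: attendance >= 11431 → 36
game_id=52: attendance >= 9384 → -84
game_id=53: attendance >= 9384 → -80
game_id=54: attendance >= 11431 → 65
game_id=55: attendance >= 2692 → 63
game_id=56: attendance >= 11431 → 90
game_id=57: attendance >= 11431 → 28
game_id=58: attendance >= 11431 → 90
game_id=59: attendance >= 11431 → 65
game_id=60: attendance >= 11431 → 67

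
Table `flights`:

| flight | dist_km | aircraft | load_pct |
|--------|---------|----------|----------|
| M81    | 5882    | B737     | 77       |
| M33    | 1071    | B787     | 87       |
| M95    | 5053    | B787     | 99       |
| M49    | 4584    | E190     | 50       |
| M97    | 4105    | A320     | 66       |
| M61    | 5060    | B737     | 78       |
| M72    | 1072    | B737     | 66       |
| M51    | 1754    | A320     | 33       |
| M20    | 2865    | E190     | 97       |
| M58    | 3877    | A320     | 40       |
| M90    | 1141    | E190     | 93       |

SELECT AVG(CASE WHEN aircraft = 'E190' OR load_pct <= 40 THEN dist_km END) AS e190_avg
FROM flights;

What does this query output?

2844.2

flight=M81: ✗
flight=M33: ✗
flight=M95: ✗
flight=M49: ✓ → 4584
flight=M97: ✗
flight=M61: ✗
flight=M72: ✗
flight=M51: ✓ → 1754
flight=M20: ✓ → 2865
flight=M58: ✓ → 3877
flight=M90: ✓ → 1141
e190_avg = (4584 + 1754 + 2865 + 3877 + 1141) / 5 = 2844.2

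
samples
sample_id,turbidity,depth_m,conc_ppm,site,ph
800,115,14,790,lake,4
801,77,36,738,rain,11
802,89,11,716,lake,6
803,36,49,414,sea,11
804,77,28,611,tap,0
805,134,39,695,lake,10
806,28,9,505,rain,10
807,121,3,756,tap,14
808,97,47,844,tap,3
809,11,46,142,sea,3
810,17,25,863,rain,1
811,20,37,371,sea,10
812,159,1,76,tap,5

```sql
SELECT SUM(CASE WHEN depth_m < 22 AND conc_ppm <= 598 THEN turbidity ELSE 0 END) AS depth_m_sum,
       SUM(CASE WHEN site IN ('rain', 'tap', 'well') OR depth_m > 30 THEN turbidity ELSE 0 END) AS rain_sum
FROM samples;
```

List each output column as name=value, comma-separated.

[depth_m_sum: depth_m < 22 AND conc_ppm <= 598]
sample_id=800: ✗
sample_id=801: ✗
sample_id=802: ✗
sample_id=803: ✗
sample_id=804: ✗
sample_id=805: ✗
sample_id=806: ✓ → 28
sample_id=807: ✗
sample_id=808: ✗
sample_id=809: ✗
sample_id=810: ✗
sample_id=811: ✗
sample_id=812: ✓ → 159
depth_m_sum = 28 + 159 = 187
—
[rain_sum: site IN ('rain', 'tap', 'well') OR depth_m > 30]
sample_id=800: ✗
sample_id=801: ✓ → 77
sample_id=802: ✗
sample_id=803: ✓ → 36
sample_id=804: ✓ → 77
sample_id=805: ✓ → 134
sample_id=806: ✓ → 28
sample_id=807: ✓ → 121
sample_id=808: ✓ → 97
sample_id=809: ✓ → 11
sample_id=810: ✓ → 17
sample_id=811: ✓ → 20
sample_id=812: ✓ → 159
rain_sum = 77 + 36 + 77 + 134 + 28 + 121 + 97 + 11 + 17 + 20 + 159 = 777

depth_m_sum=187, rain_sum=777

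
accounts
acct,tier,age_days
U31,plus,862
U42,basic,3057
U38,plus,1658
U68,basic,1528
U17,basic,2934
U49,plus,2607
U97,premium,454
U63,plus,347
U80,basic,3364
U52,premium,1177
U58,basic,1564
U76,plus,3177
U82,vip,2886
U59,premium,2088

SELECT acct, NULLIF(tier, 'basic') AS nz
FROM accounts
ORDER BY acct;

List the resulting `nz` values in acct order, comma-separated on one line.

acct=U17: tier=basic vs basic: equal → NULL
acct=U31: tier=plus vs basic: differ → plus
acct=U38: tier=plus vs basic: differ → plus
acct=U42: tier=basic vs basic: equal → NULL
acct=U49: tier=plus vs basic: differ → plus
acct=U52: tier=premium vs basic: differ → premium
acct=U58: tier=basic vs basic: equal → NULL
acct=U59: tier=premium vs basic: differ → premium
acct=U63: tier=plus vs basic: differ → plus
acct=U68: tier=basic vs basic: equal → NULL
acct=U76: tier=plus vs basic: differ → plus
acct=U80: tier=basic vs basic: equal → NULL
acct=U82: tier=vip vs basic: differ → vip
acct=U97: tier=premium vs basic: differ → premium

NULL, plus, plus, NULL, plus, premium, NULL, premium, plus, NULL, plus, NULL, vip, premium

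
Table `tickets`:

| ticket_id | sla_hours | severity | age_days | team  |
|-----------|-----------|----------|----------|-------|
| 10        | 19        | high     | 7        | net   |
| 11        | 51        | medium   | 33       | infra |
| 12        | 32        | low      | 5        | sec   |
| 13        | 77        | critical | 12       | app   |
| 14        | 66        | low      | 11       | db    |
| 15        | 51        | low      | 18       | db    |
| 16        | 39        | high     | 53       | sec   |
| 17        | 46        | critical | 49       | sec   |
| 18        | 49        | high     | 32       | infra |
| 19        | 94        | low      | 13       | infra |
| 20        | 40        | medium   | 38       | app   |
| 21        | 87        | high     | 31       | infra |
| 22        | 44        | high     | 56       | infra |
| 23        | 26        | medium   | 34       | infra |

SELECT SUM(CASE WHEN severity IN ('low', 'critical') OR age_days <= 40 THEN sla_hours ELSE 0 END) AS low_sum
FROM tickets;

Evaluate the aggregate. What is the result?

638

ticket_id=10: ✓ → 19
ticket_id=11: ✓ → 51
ticket_id=12: ✓ → 32
ticket_id=13: ✓ → 77
ticket_id=14: ✓ → 66
ticket_id=15: ✓ → 51
ticket_id=16: ✗
ticket_id=17: ✓ → 46
ticket_id=18: ✓ → 49
ticket_id=19: ✓ → 94
ticket_id=20: ✓ → 40
ticket_id=21: ✓ → 87
ticket_id=22: ✗
ticket_id=23: ✓ → 26
low_sum = 19 + 51 + 32 + 77 + 66 + 51 + 46 + 49 + 94 + 40 + 87 + 26 = 638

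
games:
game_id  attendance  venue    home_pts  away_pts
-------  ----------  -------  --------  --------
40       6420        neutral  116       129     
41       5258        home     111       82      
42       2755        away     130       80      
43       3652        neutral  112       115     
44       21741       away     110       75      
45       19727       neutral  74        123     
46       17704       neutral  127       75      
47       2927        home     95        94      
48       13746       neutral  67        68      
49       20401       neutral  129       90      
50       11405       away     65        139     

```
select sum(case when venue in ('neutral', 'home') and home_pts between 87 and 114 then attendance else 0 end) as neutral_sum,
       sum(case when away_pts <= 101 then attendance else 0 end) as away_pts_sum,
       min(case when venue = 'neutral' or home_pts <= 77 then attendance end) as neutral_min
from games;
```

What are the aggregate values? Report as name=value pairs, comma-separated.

neutral_sum=11837, away_pts_sum=84532, neutral_min=3652

[neutral_sum: venue in ('neutral', 'home') and home_pts between 87 and 114]
game_id=40: ✗
game_id=41: ✓ → 5258
game_id=42: ✗
game_id=43: ✓ → 3652
game_id=44: ✗
game_id=45: ✗
game_id=46: ✗
game_id=47: ✓ → 2927
game_id=48: ✗
game_id=49: ✗
game_id=50: ✗
neutral_sum = 5258 + 3652 + 2927 = 11837
—
[away_pts_sum: away_pts <= 101]
game_id=40: ✗
game_id=41: ✓ → 5258
game_id=42: ✓ → 2755
game_id=43: ✗
game_id=44: ✓ → 21741
game_id=45: ✗
game_id=46: ✓ → 17704
game_id=47: ✓ → 2927
game_id=48: ✓ → 13746
game_id=49: ✓ → 20401
game_id=50: ✗
away_pts_sum = 5258 + 2755 + 21741 + 17704 + 2927 + 13746 + 20401 = 84532
—
[neutral_min: venue = 'neutral' or home_pts <= 77]
game_id=40: ✓ → 6420
game_id=41: ✗
game_id=42: ✗
game_id=43: ✓ → 3652
game_id=44: ✗
game_id=45: ✓ → 19727
game_id=46: ✓ → 17704
game_id=47: ✗
game_id=48: ✓ → 13746
game_id=49: ✓ → 20401
game_id=50: ✓ → 11405
neutral_min = MIN(6420, 3652, 19727, 17704, 13746, 20401, 11405) = 3652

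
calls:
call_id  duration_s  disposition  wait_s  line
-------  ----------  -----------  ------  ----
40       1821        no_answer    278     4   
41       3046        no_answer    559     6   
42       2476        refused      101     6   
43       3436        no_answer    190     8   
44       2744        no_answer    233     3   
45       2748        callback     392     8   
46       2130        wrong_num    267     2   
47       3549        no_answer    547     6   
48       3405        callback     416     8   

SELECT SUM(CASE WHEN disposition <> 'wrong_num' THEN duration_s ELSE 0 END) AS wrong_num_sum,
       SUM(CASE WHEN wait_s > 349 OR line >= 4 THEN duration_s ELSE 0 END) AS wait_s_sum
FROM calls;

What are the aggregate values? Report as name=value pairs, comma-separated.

wrong_num_sum=23225, wait_s_sum=20481

[wrong_num_sum: disposition <> 'wrong_num']
call_id=40: ✓ → 1821
call_id=41: ✓ → 3046
call_id=42: ✓ → 2476
call_id=43: ✓ → 3436
call_id=44: ✓ → 2744
call_id=45: ✓ → 2748
call_id=46: ✗
call_id=47: ✓ → 3549
call_id=48: ✓ → 3405
wrong_num_sum = 1821 + 3046 + 2476 + 3436 + 2744 + 2748 + 3549 + 3405 = 23225
—
[wait_s_sum: wait_s > 349 OR line >= 4]
call_id=40: ✓ → 1821
call_id=41: ✓ → 3046
call_id=42: ✓ → 2476
call_id=43: ✓ → 3436
call_id=44: ✗
call_id=45: ✓ → 2748
call_id=46: ✗
call_id=47: ✓ → 3549
call_id=48: ✓ → 3405
wait_s_sum = 1821 + 3046 + 2476 + 3436 + 2748 + 3549 + 3405 = 20481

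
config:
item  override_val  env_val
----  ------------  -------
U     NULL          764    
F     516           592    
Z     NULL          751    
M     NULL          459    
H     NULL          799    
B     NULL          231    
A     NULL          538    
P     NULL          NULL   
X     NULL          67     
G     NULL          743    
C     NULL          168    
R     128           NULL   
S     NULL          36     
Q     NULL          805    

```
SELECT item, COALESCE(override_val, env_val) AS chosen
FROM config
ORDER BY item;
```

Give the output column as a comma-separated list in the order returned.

538, 231, 168, 516, 743, 799, 459, NULL, 805, 128, 36, 764, 67, 751

item=A: override_val=NULL, env_val=538 → 538
item=B: override_val=NULL, env_val=231 → 231
item=C: override_val=NULL, env_val=168 → 168
item=F: override_val=516 → 516
item=G: override_val=NULL, env_val=743 → 743
item=H: override_val=NULL, env_val=799 → 799
item=M: override_val=NULL, env_val=459 → 459
item=P: override_val=NULL, env_val=NULL (all NULL) → NULL
item=Q: override_val=NULL, env_val=805 → 805
item=R: override_val=128 → 128
item=S: override_val=NULL, env_val=36 → 36
item=U: override_val=NULL, env_val=764 → 764
item=X: override_val=NULL, env_val=67 → 67
item=Z: override_val=NULL, env_val=751 → 751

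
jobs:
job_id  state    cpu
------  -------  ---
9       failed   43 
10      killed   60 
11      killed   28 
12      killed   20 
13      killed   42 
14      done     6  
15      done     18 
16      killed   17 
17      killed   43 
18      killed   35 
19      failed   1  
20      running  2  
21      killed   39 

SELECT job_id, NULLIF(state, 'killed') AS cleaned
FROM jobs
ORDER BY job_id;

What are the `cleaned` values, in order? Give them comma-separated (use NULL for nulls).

failed, NULL, NULL, NULL, NULL, done, done, NULL, NULL, NULL, failed, running, NULL

job_id=9: state=failed vs killed: differ → failed
job_id=10: state=killed vs killed: equal → NULL
job_id=11: state=killed vs killed: equal → NULL
job_id=12: state=killed vs killed: equal → NULL
job_id=13: state=killed vs killed: equal → NULL
job_id=14: state=done vs killed: differ → done
job_id=15: state=done vs killed: differ → done
job_id=16: state=killed vs killed: equal → NULL
job_id=17: state=killed vs killed: equal → NULL
job_id=18: state=killed vs killed: equal → NULL
job_id=19: state=failed vs killed: differ → failed
job_id=20: state=running vs killed: differ → running
job_id=21: state=killed vs killed: equal → NULL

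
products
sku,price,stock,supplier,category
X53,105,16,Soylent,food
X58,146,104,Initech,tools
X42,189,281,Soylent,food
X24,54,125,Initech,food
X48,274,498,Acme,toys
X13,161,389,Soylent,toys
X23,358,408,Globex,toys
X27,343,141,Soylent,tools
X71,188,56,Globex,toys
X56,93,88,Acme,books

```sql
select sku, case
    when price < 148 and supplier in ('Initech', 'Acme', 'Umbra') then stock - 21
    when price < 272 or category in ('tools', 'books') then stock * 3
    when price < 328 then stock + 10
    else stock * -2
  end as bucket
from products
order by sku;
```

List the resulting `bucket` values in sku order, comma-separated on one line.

sku=X13: price < 272 or category in ('tools', 'books') → 1167
sku=X23: ELSE → -816
sku=X24: price < 148 and supplier in ('Initech', 'Acme', 'Umbra') → 104
sku=X27: price < 272 or category in ('tools', 'books') → 423
sku=X42: price < 272 or category in ('tools', 'books') → 843
sku=X48: price < 328 → 508
sku=X53: price < 272 or category in ('tools', 'books') → 48
sku=X56: price < 148 and supplier in ('Initech', 'Acme', 'Umbra') → 67
sku=X58: price < 148 and supplier in ('Initech', 'Acme', 'Umbra') → 83
sku=X71: price < 272 or category in ('tools', 'books') → 168

1167, -816, 104, 423, 843, 508, 48, 67, 83, 168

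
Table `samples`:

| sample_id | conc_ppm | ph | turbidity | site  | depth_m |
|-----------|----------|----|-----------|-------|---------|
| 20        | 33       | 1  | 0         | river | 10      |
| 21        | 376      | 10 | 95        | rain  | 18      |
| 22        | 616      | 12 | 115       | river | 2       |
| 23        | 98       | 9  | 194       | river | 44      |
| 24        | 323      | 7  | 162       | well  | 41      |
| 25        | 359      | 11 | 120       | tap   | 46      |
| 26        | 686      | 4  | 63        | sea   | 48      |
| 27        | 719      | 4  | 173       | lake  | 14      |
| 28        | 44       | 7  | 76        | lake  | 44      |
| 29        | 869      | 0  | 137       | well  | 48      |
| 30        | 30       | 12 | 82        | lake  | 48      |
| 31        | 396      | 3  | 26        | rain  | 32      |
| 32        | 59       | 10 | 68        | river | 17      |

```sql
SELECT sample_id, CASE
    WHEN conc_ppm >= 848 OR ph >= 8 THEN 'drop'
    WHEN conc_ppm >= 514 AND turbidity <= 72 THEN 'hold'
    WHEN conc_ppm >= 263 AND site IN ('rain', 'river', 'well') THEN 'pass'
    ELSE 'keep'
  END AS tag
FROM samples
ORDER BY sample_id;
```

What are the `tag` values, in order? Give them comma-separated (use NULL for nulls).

keep, drop, drop, drop, pass, drop, hold, keep, keep, drop, drop, pass, drop

sample_id=20: ELSE → keep
sample_id=21: conc_ppm >= 848 OR ph >= 8 → drop
sample_id=22: conc_ppm >= 848 OR ph >= 8 → drop
sample_id=23: conc_ppm >= 848 OR ph >= 8 → drop
sample_id=24: conc_ppm >= 263 AND site IN ('rain', 'river', 'well') → pass
sample_id=25: conc_ppm >= 848 OR ph >= 8 → drop
sample_id=26: conc_ppm >= 514 AND turbidity <= 72 → hold
sample_id=27: ELSE → keep
sample_id=28: ELSE → keep
sample_id=29: conc_ppm >= 848 OR ph >= 8 → drop
sample_id=30: conc_ppm >= 848 OR ph >= 8 → drop
sample_id=31: conc_ppm >= 263 AND site IN ('rain', 'river', 'well') → pass
sample_id=32: conc_ppm >= 848 OR ph >= 8 → drop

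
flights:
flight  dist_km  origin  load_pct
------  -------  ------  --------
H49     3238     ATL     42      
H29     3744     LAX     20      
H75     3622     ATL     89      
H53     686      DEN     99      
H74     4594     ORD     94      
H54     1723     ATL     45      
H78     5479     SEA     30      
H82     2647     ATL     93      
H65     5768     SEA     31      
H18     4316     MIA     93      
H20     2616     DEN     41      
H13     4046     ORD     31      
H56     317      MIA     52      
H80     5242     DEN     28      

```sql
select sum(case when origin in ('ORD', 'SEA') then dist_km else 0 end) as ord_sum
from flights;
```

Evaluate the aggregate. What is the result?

19887

flight=H49: ✗
flight=H29: ✗
flight=H75: ✗
flight=H53: ✗
flight=H74: ✓ → 4594
flight=H54: ✗
flight=H78: ✓ → 5479
flight=H82: ✗
flight=H65: ✓ → 5768
flight=H18: ✗
flight=H20: ✗
flight=H13: ✓ → 4046
flight=H56: ✗
flight=H80: ✗
ord_sum = 4594 + 5479 + 5768 + 4046 = 19887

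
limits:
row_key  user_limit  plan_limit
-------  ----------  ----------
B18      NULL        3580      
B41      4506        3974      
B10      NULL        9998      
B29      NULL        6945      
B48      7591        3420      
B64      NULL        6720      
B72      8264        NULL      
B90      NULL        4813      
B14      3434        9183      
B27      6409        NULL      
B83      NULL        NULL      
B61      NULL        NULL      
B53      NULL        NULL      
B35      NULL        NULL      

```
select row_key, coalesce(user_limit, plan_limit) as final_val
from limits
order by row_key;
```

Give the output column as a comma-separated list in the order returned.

9998, 3434, 3580, 6409, 6945, NULL, 4506, 7591, NULL, NULL, 6720, 8264, NULL, 4813

row_key=B10: user_limit=NULL, plan_limit=9998 → 9998
row_key=B14: user_limit=3434 → 3434
row_key=B18: user_limit=NULL, plan_limit=3580 → 3580
row_key=B27: user_limit=6409 → 6409
row_key=B29: user_limit=NULL, plan_limit=6945 → 6945
row_key=B35: user_limit=NULL, plan_limit=NULL (all NULL) → NULL
row_key=B41: user_limit=4506 → 4506
row_key=B48: user_limit=7591 → 7591
row_key=B53: user_limit=NULL, plan_limit=NULL (all NULL) → NULL
row_key=B61: user_limit=NULL, plan_limit=NULL (all NULL) → NULL
row_key=B64: user_limit=NULL, plan_limit=6720 → 6720
row_key=B72: user_limit=8264 → 8264
row_key=B83: user_limit=NULL, plan_limit=NULL (all NULL) → NULL
row_key=B90: user_limit=NULL, plan_limit=4813 → 4813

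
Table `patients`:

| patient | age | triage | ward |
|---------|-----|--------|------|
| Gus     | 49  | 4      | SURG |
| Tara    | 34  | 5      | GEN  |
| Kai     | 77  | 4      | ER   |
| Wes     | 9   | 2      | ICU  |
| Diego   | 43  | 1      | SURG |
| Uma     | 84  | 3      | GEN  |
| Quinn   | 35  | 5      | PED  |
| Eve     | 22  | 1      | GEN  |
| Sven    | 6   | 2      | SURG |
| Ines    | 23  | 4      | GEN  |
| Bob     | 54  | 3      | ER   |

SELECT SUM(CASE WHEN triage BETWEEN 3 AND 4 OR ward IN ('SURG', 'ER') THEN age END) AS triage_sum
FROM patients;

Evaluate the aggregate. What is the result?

patient=Gus: ✓ → 49
patient=Tara: ✗
patient=Kai: ✓ → 77
patient=Wes: ✗
patient=Diego: ✓ → 43
patient=Uma: ✓ → 84
patient=Quinn: ✗
patient=Eve: ✗
patient=Sven: ✓ → 6
patient=Ines: ✓ → 23
patient=Bob: ✓ → 54
triage_sum = 49 + 77 + 43 + 84 + 6 + 23 + 54 = 336

336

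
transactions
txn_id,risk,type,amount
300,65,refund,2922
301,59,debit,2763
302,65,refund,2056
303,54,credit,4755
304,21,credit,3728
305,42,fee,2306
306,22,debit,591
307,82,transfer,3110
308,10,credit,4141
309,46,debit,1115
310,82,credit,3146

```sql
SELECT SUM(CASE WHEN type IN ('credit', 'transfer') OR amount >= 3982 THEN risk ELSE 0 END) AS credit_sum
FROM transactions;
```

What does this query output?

249

txn_id=300: ✗
txn_id=301: ✗
txn_id=302: ✗
txn_id=303: ✓ → 54
txn_id=304: ✓ → 21
txn_id=305: ✗
txn_id=306: ✗
txn_id=307: ✓ → 82
txn_id=308: ✓ → 10
txn_id=309: ✗
txn_id=310: ✓ → 82
credit_sum = 54 + 21 + 82 + 10 + 82 = 249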